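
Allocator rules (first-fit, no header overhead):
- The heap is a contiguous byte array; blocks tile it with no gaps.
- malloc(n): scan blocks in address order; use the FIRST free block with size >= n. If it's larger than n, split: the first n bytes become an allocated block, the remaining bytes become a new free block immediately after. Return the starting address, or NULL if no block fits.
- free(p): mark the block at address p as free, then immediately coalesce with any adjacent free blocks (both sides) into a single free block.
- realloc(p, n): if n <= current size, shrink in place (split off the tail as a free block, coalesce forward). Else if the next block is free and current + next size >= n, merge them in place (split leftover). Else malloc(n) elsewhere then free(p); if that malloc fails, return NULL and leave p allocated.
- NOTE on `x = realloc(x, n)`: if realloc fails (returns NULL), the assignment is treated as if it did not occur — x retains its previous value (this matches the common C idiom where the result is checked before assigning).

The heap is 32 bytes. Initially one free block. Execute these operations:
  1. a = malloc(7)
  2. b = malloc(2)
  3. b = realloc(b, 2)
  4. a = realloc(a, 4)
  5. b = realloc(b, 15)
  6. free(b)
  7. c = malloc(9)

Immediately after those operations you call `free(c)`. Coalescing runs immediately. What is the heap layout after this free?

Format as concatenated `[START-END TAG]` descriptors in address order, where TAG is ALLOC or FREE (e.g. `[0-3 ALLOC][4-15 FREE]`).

Answer: [0-3 ALLOC][4-31 FREE]

Derivation:
Op 1: a = malloc(7) -> a = 0; heap: [0-6 ALLOC][7-31 FREE]
Op 2: b = malloc(2) -> b = 7; heap: [0-6 ALLOC][7-8 ALLOC][9-31 FREE]
Op 3: b = realloc(b, 2) -> b = 7; heap: [0-6 ALLOC][7-8 ALLOC][9-31 FREE]
Op 4: a = realloc(a, 4) -> a = 0; heap: [0-3 ALLOC][4-6 FREE][7-8 ALLOC][9-31 FREE]
Op 5: b = realloc(b, 15) -> b = 7; heap: [0-3 ALLOC][4-6 FREE][7-21 ALLOC][22-31 FREE]
Op 6: free(b) -> (freed b); heap: [0-3 ALLOC][4-31 FREE]
Op 7: c = malloc(9) -> c = 4; heap: [0-3 ALLOC][4-12 ALLOC][13-31 FREE]
free(c): c = 4 -> block [4-12 ALLOC]; mark free, coalesce with adjacent free neighbors -> [0-3 ALLOC][4-31 FREE]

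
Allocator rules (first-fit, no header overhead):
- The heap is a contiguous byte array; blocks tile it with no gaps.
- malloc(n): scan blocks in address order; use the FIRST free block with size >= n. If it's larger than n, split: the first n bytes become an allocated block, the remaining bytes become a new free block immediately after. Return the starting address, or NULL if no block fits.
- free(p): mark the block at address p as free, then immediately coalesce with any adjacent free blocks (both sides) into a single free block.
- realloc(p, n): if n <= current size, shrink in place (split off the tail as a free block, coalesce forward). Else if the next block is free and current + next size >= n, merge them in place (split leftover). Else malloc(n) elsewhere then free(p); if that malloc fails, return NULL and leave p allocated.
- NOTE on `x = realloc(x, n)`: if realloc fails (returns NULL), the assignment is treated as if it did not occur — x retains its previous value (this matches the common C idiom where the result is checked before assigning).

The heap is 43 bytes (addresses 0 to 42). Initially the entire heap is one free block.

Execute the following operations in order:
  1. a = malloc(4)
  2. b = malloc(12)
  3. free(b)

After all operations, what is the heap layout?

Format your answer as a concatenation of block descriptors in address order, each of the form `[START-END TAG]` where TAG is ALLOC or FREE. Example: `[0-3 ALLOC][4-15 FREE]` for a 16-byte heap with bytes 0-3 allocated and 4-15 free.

Op 1: a = malloc(4) -> a = 0; heap: [0-3 ALLOC][4-42 FREE]
Op 2: b = malloc(12) -> b = 4; heap: [0-3 ALLOC][4-15 ALLOC][16-42 FREE]
Op 3: free(b) -> (freed b); heap: [0-3 ALLOC][4-42 FREE]

Answer: [0-3 ALLOC][4-42 FREE]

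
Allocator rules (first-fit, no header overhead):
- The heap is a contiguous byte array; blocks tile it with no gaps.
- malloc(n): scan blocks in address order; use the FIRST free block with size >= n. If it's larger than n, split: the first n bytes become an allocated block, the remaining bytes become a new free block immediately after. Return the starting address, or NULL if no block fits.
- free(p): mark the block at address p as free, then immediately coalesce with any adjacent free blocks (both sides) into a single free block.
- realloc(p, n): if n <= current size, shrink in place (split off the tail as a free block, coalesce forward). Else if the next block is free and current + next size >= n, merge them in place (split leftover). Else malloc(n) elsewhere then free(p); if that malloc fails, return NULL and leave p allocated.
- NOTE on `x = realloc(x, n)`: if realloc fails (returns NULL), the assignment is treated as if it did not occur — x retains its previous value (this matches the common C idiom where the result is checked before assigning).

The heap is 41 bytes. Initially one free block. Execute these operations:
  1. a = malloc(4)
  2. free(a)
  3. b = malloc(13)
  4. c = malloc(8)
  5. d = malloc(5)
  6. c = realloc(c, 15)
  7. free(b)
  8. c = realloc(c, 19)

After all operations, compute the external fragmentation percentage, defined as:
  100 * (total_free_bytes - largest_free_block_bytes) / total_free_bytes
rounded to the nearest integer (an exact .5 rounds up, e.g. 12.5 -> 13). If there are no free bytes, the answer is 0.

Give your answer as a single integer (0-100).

Op 1: a = malloc(4) -> a = 0; heap: [0-3 ALLOC][4-40 FREE]
Op 2: free(a) -> (freed a); heap: [0-40 FREE]
Op 3: b = malloc(13) -> b = 0; heap: [0-12 ALLOC][13-40 FREE]
Op 4: c = malloc(8) -> c = 13; heap: [0-12 ALLOC][13-20 ALLOC][21-40 FREE]
Op 5: d = malloc(5) -> d = 21; heap: [0-12 ALLOC][13-20 ALLOC][21-25 ALLOC][26-40 FREE]
Op 6: c = realloc(c, 15) -> c = 26; heap: [0-12 ALLOC][13-20 FREE][21-25 ALLOC][26-40 ALLOC]
Op 7: free(b) -> (freed b); heap: [0-20 FREE][21-25 ALLOC][26-40 ALLOC]
Op 8: c = realloc(c, 19) -> c = 0; heap: [0-18 ALLOC][19-20 FREE][21-25 ALLOC][26-40 FREE]
Free blocks: [2 15] total_free=17 largest=15 -> 100*(17-15)/17 = 200/17 ≈ 11.765 -> rounds to 12

Answer: 12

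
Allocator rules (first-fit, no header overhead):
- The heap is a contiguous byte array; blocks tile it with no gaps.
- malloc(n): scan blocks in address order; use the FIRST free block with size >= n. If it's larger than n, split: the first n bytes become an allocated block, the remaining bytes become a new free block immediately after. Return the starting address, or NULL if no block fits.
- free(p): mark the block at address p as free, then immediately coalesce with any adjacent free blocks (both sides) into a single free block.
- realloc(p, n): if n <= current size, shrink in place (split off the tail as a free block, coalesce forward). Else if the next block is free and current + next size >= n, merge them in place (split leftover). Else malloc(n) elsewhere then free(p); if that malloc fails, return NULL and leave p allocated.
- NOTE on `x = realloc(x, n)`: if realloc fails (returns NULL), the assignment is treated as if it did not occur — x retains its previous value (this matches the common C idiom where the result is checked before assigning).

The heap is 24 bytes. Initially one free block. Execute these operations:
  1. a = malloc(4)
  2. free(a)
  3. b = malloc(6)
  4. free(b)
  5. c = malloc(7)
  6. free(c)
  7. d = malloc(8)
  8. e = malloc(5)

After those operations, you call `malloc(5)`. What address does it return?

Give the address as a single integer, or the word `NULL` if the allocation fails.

Answer: 13

Derivation:
Op 1: a = malloc(4) -> a = 0; heap: [0-3 ALLOC][4-23 FREE]
Op 2: free(a) -> (freed a); heap: [0-23 FREE]
Op 3: b = malloc(6) -> b = 0; heap: [0-5 ALLOC][6-23 FREE]
Op 4: free(b) -> (freed b); heap: [0-23 FREE]
Op 5: c = malloc(7) -> c = 0; heap: [0-6 ALLOC][7-23 FREE]
Op 6: free(c) -> (freed c); heap: [0-23 FREE]
Op 7: d = malloc(8) -> d = 0; heap: [0-7 ALLOC][8-23 FREE]
Op 8: e = malloc(5) -> e = 8; heap: [0-7 ALLOC][8-12 ALLOC][13-23 FREE]
malloc(5): first-fit scan over [0-7 ALLOC][8-12 ALLOC][13-23 FREE] -> 13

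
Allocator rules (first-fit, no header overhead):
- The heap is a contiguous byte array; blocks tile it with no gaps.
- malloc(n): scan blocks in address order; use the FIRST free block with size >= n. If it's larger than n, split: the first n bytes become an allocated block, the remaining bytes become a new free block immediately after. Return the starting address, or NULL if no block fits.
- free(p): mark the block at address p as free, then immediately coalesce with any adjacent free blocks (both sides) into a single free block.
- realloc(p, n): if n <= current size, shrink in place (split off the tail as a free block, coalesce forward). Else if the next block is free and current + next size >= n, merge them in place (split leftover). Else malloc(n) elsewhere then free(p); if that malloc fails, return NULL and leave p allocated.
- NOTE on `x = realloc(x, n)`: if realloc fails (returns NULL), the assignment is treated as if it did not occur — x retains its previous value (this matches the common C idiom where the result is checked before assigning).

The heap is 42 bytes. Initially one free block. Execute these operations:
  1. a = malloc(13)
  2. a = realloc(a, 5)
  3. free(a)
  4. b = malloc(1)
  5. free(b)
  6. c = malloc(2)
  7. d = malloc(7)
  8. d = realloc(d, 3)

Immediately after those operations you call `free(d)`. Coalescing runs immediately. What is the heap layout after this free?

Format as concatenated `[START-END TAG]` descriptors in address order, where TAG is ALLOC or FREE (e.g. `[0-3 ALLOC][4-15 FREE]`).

Answer: [0-1 ALLOC][2-41 FREE]

Derivation:
Op 1: a = malloc(13) -> a = 0; heap: [0-12 ALLOC][13-41 FREE]
Op 2: a = realloc(a, 5) -> a = 0; heap: [0-4 ALLOC][5-41 FREE]
Op 3: free(a) -> (freed a); heap: [0-41 FREE]
Op 4: b = malloc(1) -> b = 0; heap: [0-0 ALLOC][1-41 FREE]
Op 5: free(b) -> (freed b); heap: [0-41 FREE]
Op 6: c = malloc(2) -> c = 0; heap: [0-1 ALLOC][2-41 FREE]
Op 7: d = malloc(7) -> d = 2; heap: [0-1 ALLOC][2-8 ALLOC][9-41 FREE]
Op 8: d = realloc(d, 3) -> d = 2; heap: [0-1 ALLOC][2-4 ALLOC][5-41 FREE]
free(d): d = 2 -> block [2-4 ALLOC]; mark free, coalesce with adjacent free neighbors -> [0-1 ALLOC][2-41 FREE]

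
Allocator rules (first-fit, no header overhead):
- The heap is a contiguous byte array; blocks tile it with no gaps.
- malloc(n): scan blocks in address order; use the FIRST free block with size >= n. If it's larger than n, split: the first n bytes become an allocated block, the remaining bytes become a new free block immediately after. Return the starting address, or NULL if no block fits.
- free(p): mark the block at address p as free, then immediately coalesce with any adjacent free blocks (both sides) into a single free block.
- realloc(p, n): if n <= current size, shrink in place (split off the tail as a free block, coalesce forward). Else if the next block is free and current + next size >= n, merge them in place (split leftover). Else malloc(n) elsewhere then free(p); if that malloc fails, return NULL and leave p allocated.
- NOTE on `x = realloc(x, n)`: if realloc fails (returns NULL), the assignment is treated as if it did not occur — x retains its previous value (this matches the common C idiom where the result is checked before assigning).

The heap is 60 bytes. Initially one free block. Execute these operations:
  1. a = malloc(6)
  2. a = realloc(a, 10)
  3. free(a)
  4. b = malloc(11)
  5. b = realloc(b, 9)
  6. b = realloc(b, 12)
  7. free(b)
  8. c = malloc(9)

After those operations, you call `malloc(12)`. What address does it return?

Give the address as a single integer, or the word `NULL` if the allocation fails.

Answer: 9

Derivation:
Op 1: a = malloc(6) -> a = 0; heap: [0-5 ALLOC][6-59 FREE]
Op 2: a = realloc(a, 10) -> a = 0; heap: [0-9 ALLOC][10-59 FREE]
Op 3: free(a) -> (freed a); heap: [0-59 FREE]
Op 4: b = malloc(11) -> b = 0; heap: [0-10 ALLOC][11-59 FREE]
Op 5: b = realloc(b, 9) -> b = 0; heap: [0-8 ALLOC][9-59 FREE]
Op 6: b = realloc(b, 12) -> b = 0; heap: [0-11 ALLOC][12-59 FREE]
Op 7: free(b) -> (freed b); heap: [0-59 FREE]
Op 8: c = malloc(9) -> c = 0; heap: [0-8 ALLOC][9-59 FREE]
malloc(12): first-fit scan over [0-8 ALLOC][9-59 FREE] -> 9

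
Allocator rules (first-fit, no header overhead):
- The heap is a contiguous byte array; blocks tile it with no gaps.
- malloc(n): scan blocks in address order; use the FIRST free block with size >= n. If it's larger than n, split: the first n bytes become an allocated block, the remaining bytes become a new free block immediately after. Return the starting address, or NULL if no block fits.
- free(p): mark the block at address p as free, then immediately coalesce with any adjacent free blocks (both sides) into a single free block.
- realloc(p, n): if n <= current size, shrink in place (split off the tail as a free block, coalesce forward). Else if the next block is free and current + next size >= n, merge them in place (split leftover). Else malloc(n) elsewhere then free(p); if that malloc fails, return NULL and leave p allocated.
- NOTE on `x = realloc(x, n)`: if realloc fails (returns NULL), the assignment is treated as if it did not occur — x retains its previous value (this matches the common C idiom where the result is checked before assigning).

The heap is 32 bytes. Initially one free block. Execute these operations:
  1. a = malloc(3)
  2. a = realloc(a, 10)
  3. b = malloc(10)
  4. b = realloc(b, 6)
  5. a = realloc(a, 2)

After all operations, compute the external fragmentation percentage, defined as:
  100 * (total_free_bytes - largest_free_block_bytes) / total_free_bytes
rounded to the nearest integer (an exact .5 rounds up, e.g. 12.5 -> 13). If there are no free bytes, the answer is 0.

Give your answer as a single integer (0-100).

Op 1: a = malloc(3) -> a = 0; heap: [0-2 ALLOC][3-31 FREE]
Op 2: a = realloc(a, 10) -> a = 0; heap: [0-9 ALLOC][10-31 FREE]
Op 3: b = malloc(10) -> b = 10; heap: [0-9 ALLOC][10-19 ALLOC][20-31 FREE]
Op 4: b = realloc(b, 6) -> b = 10; heap: [0-9 ALLOC][10-15 ALLOC][16-31 FREE]
Op 5: a = realloc(a, 2) -> a = 0; heap: [0-1 ALLOC][2-9 FREE][10-15 ALLOC][16-31 FREE]
Free blocks: [8 16] total_free=24 largest=16 -> 100*(24-16)/24 = 800/24 ≈ 33.333 -> rounds to 33

Answer: 33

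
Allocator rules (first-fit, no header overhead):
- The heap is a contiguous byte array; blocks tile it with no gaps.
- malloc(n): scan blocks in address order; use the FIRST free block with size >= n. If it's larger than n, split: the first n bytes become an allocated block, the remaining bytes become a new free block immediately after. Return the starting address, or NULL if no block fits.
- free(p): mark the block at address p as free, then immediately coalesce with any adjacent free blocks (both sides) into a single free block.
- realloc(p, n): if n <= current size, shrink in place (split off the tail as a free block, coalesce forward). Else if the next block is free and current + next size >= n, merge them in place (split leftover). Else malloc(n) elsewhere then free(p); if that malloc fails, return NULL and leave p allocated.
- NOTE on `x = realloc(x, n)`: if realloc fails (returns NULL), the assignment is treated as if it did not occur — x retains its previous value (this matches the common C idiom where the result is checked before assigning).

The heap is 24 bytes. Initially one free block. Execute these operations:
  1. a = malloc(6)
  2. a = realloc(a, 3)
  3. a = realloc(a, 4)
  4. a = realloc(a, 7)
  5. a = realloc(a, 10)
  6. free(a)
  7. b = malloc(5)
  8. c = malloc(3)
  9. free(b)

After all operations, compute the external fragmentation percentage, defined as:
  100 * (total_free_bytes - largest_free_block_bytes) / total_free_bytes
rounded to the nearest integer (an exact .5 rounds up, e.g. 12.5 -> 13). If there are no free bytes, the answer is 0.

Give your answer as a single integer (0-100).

Op 1: a = malloc(6) -> a = 0; heap: [0-5 ALLOC][6-23 FREE]
Op 2: a = realloc(a, 3) -> a = 0; heap: [0-2 ALLOC][3-23 FREE]
Op 3: a = realloc(a, 4) -> a = 0; heap: [0-3 ALLOC][4-23 FREE]
Op 4: a = realloc(a, 7) -> a = 0; heap: [0-6 ALLOC][7-23 FREE]
Op 5: a = realloc(a, 10) -> a = 0; heap: [0-9 ALLOC][10-23 FREE]
Op 6: free(a) -> (freed a); heap: [0-23 FREE]
Op 7: b = malloc(5) -> b = 0; heap: [0-4 ALLOC][5-23 FREE]
Op 8: c = malloc(3) -> c = 5; heap: [0-4 ALLOC][5-7 ALLOC][8-23 FREE]
Op 9: free(b) -> (freed b); heap: [0-4 FREE][5-7 ALLOC][8-23 FREE]
Free blocks: [5 16] total_free=21 largest=16 -> 100*(21-16)/21 = 500/21 ≈ 23.810 -> rounds to 24

Answer: 24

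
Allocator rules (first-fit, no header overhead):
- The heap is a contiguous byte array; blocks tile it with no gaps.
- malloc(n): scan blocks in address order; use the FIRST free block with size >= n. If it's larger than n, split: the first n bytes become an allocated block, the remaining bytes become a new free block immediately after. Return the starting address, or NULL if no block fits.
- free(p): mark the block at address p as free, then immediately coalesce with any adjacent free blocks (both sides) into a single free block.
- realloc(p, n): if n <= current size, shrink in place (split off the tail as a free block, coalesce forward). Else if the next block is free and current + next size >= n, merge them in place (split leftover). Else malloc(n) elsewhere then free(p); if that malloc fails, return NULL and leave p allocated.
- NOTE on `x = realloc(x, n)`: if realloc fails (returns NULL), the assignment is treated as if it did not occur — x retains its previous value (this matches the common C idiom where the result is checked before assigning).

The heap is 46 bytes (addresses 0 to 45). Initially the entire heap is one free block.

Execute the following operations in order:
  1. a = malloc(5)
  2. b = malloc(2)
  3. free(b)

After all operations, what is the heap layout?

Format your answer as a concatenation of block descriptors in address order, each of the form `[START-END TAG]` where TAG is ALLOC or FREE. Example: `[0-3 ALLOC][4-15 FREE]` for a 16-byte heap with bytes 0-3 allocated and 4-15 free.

Op 1: a = malloc(5) -> a = 0; heap: [0-4 ALLOC][5-45 FREE]
Op 2: b = malloc(2) -> b = 5; heap: [0-4 ALLOC][5-6 ALLOC][7-45 FREE]
Op 3: free(b) -> (freed b); heap: [0-4 ALLOC][5-45 FREE]

Answer: [0-4 ALLOC][5-45 FREE]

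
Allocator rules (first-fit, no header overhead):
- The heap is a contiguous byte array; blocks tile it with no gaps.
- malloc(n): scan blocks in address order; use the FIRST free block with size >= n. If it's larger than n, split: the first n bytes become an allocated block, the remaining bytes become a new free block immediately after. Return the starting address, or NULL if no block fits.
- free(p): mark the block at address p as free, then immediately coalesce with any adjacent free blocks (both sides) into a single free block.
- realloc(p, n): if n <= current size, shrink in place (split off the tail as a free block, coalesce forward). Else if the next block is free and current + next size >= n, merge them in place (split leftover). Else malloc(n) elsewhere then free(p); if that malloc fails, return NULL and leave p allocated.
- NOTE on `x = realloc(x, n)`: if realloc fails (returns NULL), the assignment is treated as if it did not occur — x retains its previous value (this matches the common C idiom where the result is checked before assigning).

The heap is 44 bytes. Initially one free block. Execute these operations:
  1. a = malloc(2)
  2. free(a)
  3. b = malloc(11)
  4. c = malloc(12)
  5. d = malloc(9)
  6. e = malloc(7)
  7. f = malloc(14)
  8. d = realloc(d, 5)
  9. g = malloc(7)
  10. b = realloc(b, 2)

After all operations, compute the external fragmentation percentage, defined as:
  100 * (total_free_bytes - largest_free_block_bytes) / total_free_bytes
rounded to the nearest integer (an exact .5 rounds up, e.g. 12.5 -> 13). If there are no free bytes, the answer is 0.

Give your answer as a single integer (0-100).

Op 1: a = malloc(2) -> a = 0; heap: [0-1 ALLOC][2-43 FREE]
Op 2: free(a) -> (freed a); heap: [0-43 FREE]
Op 3: b = malloc(11) -> b = 0; heap: [0-10 ALLOC][11-43 FREE]
Op 4: c = malloc(12) -> c = 11; heap: [0-10 ALLOC][11-22 ALLOC][23-43 FREE]
Op 5: d = malloc(9) -> d = 23; heap: [0-10 ALLOC][11-22 ALLOC][23-31 ALLOC][32-43 FREE]
Op 6: e = malloc(7) -> e = 32; heap: [0-10 ALLOC][11-22 ALLOC][23-31 ALLOC][32-38 ALLOC][39-43 FREE]
Op 7: f = malloc(14) -> f = NULL; heap: [0-10 ALLOC][11-22 ALLOC][23-31 ALLOC][32-38 ALLOC][39-43 FREE]
Op 8: d = realloc(d, 5) -> d = 23; heap: [0-10 ALLOC][11-22 ALLOC][23-27 ALLOC][28-31 FREE][32-38 ALLOC][39-43 FREE]
Op 9: g = malloc(7) -> g = NULL; heap: [0-10 ALLOC][11-22 ALLOC][23-27 ALLOC][28-31 FREE][32-38 ALLOC][39-43 FREE]
Op 10: b = realloc(b, 2) -> b = 0; heap: [0-1 ALLOC][2-10 FREE][11-22 ALLOC][23-27 ALLOC][28-31 FREE][32-38 ALLOC][39-43 FREE]
Free blocks: [9 4 5] total_free=18 largest=9 -> 100*(18-9)/18 = 900/18 = 50

Answer: 50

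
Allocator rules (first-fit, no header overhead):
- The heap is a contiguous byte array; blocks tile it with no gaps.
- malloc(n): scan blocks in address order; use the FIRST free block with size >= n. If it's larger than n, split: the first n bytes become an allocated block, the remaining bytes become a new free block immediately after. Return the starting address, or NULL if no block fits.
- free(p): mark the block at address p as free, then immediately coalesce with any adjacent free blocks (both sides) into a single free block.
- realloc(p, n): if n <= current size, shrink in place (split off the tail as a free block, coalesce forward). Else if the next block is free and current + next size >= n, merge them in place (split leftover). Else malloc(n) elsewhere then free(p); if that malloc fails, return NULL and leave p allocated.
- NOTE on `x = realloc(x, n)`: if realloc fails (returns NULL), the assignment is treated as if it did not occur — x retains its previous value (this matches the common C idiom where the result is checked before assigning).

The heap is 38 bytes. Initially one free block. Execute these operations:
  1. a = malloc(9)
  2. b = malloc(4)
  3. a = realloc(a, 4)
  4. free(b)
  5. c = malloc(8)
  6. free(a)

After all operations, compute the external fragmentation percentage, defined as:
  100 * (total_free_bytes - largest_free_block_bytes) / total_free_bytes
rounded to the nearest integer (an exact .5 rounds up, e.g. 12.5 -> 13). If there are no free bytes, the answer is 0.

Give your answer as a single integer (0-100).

Answer: 13

Derivation:
Op 1: a = malloc(9) -> a = 0; heap: [0-8 ALLOC][9-37 FREE]
Op 2: b = malloc(4) -> b = 9; heap: [0-8 ALLOC][9-12 ALLOC][13-37 FREE]
Op 3: a = realloc(a, 4) -> a = 0; heap: [0-3 ALLOC][4-8 FREE][9-12 ALLOC][13-37 FREE]
Op 4: free(b) -> (freed b); heap: [0-3 ALLOC][4-37 FREE]
Op 5: c = malloc(8) -> c = 4; heap: [0-3 ALLOC][4-11 ALLOC][12-37 FREE]
Op 6: free(a) -> (freed a); heap: [0-3 FREE][4-11 ALLOC][12-37 FREE]
Free blocks: [4 26] total_free=30 largest=26 -> 100*(30-26)/30 = 400/30 ≈ 13.333 -> rounds to 13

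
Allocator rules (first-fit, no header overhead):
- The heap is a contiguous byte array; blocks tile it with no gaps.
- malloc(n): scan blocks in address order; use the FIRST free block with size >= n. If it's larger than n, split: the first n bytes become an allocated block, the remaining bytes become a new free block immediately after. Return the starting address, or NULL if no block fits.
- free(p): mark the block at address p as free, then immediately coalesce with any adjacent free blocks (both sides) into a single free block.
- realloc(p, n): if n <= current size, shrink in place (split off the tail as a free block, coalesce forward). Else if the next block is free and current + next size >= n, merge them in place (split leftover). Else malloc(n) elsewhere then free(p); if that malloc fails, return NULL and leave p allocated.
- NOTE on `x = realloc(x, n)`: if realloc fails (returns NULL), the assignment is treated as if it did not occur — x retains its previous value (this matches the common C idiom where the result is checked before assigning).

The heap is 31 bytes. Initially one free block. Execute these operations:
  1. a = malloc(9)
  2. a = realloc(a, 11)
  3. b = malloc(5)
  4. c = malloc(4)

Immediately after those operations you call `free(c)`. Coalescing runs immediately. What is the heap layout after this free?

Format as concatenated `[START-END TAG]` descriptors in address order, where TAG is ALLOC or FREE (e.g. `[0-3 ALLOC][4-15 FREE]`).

Op 1: a = malloc(9) -> a = 0; heap: [0-8 ALLOC][9-30 FREE]
Op 2: a = realloc(a, 11) -> a = 0; heap: [0-10 ALLOC][11-30 FREE]
Op 3: b = malloc(5) -> b = 11; heap: [0-10 ALLOC][11-15 ALLOC][16-30 FREE]
Op 4: c = malloc(4) -> c = 16; heap: [0-10 ALLOC][11-15 ALLOC][16-19 ALLOC][20-30 FREE]
free(c): c = 16 -> block [16-19 ALLOC]; mark free, coalesce with adjacent free neighbors -> [0-10 ALLOC][11-15 ALLOC][16-30 FREE]

Answer: [0-10 ALLOC][11-15 ALLOC][16-30 FREE]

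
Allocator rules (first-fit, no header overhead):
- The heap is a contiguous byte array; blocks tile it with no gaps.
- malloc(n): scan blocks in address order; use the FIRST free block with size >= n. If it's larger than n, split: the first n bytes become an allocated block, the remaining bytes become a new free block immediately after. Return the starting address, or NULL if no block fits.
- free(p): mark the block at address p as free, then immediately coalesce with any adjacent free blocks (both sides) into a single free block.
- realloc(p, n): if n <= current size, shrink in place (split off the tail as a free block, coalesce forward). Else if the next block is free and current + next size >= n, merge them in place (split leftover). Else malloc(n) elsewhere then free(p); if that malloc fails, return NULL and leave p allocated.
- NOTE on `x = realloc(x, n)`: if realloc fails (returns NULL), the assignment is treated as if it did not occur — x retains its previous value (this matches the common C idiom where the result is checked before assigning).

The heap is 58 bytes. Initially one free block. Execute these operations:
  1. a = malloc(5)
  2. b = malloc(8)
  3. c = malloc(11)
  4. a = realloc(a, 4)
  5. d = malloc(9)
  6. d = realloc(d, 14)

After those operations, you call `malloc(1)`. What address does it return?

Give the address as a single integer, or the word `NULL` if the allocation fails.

Answer: 4

Derivation:
Op 1: a = malloc(5) -> a = 0; heap: [0-4 ALLOC][5-57 FREE]
Op 2: b = malloc(8) -> b = 5; heap: [0-4 ALLOC][5-12 ALLOC][13-57 FREE]
Op 3: c = malloc(11) -> c = 13; heap: [0-4 ALLOC][5-12 ALLOC][13-23 ALLOC][24-57 FREE]
Op 4: a = realloc(a, 4) -> a = 0; heap: [0-3 ALLOC][4-4 FREE][5-12 ALLOC][13-23 ALLOC][24-57 FREE]
Op 5: d = malloc(9) -> d = 24; heap: [0-3 ALLOC][4-4 FREE][5-12 ALLOC][13-23 ALLOC][24-32 ALLOC][33-57 FREE]
Op 6: d = realloc(d, 14) -> d = 24; heap: [0-3 ALLOC][4-4 FREE][5-12 ALLOC][13-23 ALLOC][24-37 ALLOC][38-57 FREE]
malloc(1): first-fit scan over [0-3 ALLOC][4-4 FREE][5-12 ALLOC][13-23 ALLOC][24-37 ALLOC][38-57 FREE] -> 4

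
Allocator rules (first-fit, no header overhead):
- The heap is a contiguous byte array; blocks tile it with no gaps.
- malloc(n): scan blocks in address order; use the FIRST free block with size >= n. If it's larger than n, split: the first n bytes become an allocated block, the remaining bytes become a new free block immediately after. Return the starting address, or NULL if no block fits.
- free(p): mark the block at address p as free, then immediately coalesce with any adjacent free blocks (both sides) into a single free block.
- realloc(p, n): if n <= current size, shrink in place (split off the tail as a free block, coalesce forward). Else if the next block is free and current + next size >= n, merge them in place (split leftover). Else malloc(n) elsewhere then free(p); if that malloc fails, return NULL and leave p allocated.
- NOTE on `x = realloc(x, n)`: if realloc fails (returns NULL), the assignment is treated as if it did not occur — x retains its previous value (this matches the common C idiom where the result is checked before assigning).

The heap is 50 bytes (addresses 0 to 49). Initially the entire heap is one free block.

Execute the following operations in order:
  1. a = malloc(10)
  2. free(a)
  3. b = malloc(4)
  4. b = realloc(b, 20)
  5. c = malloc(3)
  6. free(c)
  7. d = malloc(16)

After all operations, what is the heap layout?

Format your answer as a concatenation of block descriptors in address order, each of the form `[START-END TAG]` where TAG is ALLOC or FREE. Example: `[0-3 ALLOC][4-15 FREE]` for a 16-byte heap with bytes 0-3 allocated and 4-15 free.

Answer: [0-19 ALLOC][20-35 ALLOC][36-49 FREE]

Derivation:
Op 1: a = malloc(10) -> a = 0; heap: [0-9 ALLOC][10-49 FREE]
Op 2: free(a) -> (freed a); heap: [0-49 FREE]
Op 3: b = malloc(4) -> b = 0; heap: [0-3 ALLOC][4-49 FREE]
Op 4: b = realloc(b, 20) -> b = 0; heap: [0-19 ALLOC][20-49 FREE]
Op 5: c = malloc(3) -> c = 20; heap: [0-19 ALLOC][20-22 ALLOC][23-49 FREE]
Op 6: free(c) -> (freed c); heap: [0-19 ALLOC][20-49 FREE]
Op 7: d = malloc(16) -> d = 20; heap: [0-19 ALLOC][20-35 ALLOC][36-49 FREE]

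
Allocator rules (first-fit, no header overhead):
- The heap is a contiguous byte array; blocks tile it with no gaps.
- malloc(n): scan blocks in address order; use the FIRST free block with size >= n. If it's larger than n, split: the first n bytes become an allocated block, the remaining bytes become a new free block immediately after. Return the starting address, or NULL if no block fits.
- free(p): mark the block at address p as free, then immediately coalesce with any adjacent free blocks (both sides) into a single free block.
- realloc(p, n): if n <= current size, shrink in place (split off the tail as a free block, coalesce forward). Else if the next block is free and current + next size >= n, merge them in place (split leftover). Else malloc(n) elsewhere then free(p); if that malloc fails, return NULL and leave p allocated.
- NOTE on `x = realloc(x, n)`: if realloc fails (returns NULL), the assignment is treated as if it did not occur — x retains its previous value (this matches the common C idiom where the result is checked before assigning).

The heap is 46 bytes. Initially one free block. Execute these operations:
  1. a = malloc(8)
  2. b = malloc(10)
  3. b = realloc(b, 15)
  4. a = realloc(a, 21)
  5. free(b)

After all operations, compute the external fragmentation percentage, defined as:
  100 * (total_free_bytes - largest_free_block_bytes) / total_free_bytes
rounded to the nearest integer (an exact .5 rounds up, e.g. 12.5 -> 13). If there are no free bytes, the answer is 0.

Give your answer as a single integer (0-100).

Answer: 8

Derivation:
Op 1: a = malloc(8) -> a = 0; heap: [0-7 ALLOC][8-45 FREE]
Op 2: b = malloc(10) -> b = 8; heap: [0-7 ALLOC][8-17 ALLOC][18-45 FREE]
Op 3: b = realloc(b, 15) -> b = 8; heap: [0-7 ALLOC][8-22 ALLOC][23-45 FREE]
Op 4: a = realloc(a, 21) -> a = 23; heap: [0-7 FREE][8-22 ALLOC][23-43 ALLOC][44-45 FREE]
Op 5: free(b) -> (freed b); heap: [0-22 FREE][23-43 ALLOC][44-45 FREE]
Free blocks: [23 2] total_free=25 largest=23 -> 100*(25-23)/25 = 200/25 = 8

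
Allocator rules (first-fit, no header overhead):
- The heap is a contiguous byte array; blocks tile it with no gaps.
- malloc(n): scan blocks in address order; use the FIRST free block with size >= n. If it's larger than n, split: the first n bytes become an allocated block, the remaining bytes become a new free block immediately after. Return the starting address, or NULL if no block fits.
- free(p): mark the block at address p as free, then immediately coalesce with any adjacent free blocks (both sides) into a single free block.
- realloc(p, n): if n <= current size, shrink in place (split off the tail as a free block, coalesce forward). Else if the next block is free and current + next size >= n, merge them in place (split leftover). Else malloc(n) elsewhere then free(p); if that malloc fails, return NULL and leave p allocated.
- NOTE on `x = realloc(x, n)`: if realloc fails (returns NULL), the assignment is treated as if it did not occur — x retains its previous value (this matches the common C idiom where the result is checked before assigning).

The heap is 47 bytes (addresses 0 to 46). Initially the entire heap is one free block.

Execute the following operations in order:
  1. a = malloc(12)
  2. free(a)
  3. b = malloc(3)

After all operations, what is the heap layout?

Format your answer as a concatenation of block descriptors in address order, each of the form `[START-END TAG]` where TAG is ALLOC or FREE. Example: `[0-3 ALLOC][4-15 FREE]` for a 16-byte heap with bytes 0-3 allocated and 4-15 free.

Answer: [0-2 ALLOC][3-46 FREE]

Derivation:
Op 1: a = malloc(12) -> a = 0; heap: [0-11 ALLOC][12-46 FREE]
Op 2: free(a) -> (freed a); heap: [0-46 FREE]
Op 3: b = malloc(3) -> b = 0; heap: [0-2 ALLOC][3-46 FREE]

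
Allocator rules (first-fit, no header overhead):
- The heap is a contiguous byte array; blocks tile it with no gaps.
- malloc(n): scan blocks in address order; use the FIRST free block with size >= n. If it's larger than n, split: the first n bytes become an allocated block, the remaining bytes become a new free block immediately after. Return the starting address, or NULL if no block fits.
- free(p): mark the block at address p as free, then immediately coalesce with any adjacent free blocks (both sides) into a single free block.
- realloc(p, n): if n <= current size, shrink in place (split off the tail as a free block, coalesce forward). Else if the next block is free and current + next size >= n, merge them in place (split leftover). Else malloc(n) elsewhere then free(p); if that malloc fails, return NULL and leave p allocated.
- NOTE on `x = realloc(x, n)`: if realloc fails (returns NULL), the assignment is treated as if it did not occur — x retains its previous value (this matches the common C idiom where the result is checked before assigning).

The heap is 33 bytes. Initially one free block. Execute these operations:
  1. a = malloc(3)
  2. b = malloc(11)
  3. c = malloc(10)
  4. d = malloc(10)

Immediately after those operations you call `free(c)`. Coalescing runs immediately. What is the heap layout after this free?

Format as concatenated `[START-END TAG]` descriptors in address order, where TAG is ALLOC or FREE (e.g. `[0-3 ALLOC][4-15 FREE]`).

Op 1: a = malloc(3) -> a = 0; heap: [0-2 ALLOC][3-32 FREE]
Op 2: b = malloc(11) -> b = 3; heap: [0-2 ALLOC][3-13 ALLOC][14-32 FREE]
Op 3: c = malloc(10) -> c = 14; heap: [0-2 ALLOC][3-13 ALLOC][14-23 ALLOC][24-32 FREE]
Op 4: d = malloc(10) -> d = NULL; heap: [0-2 ALLOC][3-13 ALLOC][14-23 ALLOC][24-32 FREE]
free(c): c = 14 -> block [14-23 ALLOC]; mark free, coalesce with adjacent free neighbors -> [0-2 ALLOC][3-13 ALLOC][14-32 FREE]

Answer: [0-2 ALLOC][3-13 ALLOC][14-32 FREE]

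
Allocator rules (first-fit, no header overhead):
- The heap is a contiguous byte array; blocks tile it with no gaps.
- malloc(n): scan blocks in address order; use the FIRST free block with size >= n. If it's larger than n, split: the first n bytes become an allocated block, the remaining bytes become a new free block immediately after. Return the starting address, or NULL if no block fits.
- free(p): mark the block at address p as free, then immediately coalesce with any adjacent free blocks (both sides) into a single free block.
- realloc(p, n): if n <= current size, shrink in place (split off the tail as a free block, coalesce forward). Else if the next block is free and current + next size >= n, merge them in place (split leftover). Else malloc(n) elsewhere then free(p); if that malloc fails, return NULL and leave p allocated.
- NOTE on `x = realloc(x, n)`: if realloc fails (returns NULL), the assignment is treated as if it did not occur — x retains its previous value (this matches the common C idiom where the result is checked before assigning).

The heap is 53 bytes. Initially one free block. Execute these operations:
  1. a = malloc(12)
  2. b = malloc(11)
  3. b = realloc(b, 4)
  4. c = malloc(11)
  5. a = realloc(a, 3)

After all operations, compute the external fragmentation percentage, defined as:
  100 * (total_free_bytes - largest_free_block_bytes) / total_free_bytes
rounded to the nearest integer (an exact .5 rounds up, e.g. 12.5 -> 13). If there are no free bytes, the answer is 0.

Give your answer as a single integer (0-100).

Answer: 26

Derivation:
Op 1: a = malloc(12) -> a = 0; heap: [0-11 ALLOC][12-52 FREE]
Op 2: b = malloc(11) -> b = 12; heap: [0-11 ALLOC][12-22 ALLOC][23-52 FREE]
Op 3: b = realloc(b, 4) -> b = 12; heap: [0-11 ALLOC][12-15 ALLOC][16-52 FREE]
Op 4: c = malloc(11) -> c = 16; heap: [0-11 ALLOC][12-15 ALLOC][16-26 ALLOC][27-52 FREE]
Op 5: a = realloc(a, 3) -> a = 0; heap: [0-2 ALLOC][3-11 FREE][12-15 ALLOC][16-26 ALLOC][27-52 FREE]
Free blocks: [9 26] total_free=35 largest=26 -> 100*(35-26)/35 = 900/35 ≈ 25.714 -> rounds to 26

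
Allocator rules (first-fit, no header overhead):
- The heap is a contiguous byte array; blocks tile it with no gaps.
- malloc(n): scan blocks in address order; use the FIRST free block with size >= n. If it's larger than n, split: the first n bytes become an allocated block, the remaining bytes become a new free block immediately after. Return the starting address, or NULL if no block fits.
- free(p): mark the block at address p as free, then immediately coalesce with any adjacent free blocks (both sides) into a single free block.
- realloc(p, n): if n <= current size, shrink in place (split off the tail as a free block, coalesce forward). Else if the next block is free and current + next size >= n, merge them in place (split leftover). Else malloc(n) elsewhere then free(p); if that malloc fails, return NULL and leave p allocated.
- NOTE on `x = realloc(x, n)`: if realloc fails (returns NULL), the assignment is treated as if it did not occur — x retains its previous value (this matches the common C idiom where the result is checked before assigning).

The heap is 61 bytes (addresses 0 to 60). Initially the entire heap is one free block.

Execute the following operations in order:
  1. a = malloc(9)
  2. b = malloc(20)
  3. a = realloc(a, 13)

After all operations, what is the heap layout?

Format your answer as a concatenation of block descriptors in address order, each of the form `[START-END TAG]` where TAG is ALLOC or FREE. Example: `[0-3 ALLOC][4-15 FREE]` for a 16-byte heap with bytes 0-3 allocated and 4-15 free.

Answer: [0-8 FREE][9-28 ALLOC][29-41 ALLOC][42-60 FREE]

Derivation:
Op 1: a = malloc(9) -> a = 0; heap: [0-8 ALLOC][9-60 FREE]
Op 2: b = malloc(20) -> b = 9; heap: [0-8 ALLOC][9-28 ALLOC][29-60 FREE]
Op 3: a = realloc(a, 13) -> a = 29; heap: [0-8 FREE][9-28 ALLOC][29-41 ALLOC][42-60 FREE]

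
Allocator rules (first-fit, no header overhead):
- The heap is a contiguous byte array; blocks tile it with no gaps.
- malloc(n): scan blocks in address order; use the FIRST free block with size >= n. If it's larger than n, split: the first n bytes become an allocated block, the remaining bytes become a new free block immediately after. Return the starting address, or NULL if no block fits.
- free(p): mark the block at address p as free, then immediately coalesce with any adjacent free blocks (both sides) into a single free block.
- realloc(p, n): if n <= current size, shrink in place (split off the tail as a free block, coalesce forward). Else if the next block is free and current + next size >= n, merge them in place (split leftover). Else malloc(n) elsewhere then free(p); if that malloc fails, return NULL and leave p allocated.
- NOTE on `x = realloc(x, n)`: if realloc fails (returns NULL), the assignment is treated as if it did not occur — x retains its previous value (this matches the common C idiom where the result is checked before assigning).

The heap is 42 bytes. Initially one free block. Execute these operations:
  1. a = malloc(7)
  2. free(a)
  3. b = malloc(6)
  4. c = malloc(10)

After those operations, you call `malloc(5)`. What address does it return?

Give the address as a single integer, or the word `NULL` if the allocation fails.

Answer: 16

Derivation:
Op 1: a = malloc(7) -> a = 0; heap: [0-6 ALLOC][7-41 FREE]
Op 2: free(a) -> (freed a); heap: [0-41 FREE]
Op 3: b = malloc(6) -> b = 0; heap: [0-5 ALLOC][6-41 FREE]
Op 4: c = malloc(10) -> c = 6; heap: [0-5 ALLOC][6-15 ALLOC][16-41 FREE]
malloc(5): first-fit scan over [0-5 ALLOC][6-15 ALLOC][16-41 FREE] -> 16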